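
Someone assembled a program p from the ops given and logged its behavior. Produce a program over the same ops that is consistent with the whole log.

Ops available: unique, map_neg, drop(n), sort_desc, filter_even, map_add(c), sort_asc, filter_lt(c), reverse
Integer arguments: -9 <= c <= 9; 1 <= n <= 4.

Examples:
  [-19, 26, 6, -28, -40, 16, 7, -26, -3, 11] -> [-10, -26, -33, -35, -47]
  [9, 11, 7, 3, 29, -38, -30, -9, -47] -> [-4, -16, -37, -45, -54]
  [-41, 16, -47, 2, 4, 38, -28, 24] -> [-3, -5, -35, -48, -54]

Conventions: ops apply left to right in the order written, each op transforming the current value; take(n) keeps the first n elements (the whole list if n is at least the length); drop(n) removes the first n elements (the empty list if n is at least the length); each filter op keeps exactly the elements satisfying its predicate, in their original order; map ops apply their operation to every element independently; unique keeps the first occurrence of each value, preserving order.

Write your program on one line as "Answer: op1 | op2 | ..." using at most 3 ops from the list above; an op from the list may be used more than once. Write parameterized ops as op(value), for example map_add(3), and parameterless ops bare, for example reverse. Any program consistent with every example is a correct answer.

filter_lt(6) | sort_desc | map_add(-7)

Check, running the answer program on each example:
  [-19, 26, 6, -28, -40, 16, 7, -26, -3, 11] -> [-19, -28, -40, -26, -3] -> [-3, -19, -26, -28, -40] -> [-10, -26, -33, -35, -47]
  [9, 11, 7, 3, 29, -38, -30, -9, -47] -> [3, -38, -30, -9, -47] -> [3, -9, -30, -38, -47] -> [-4, -16, -37, -45, -54]
  [-41, 16, -47, 2, 4, 38, -28, 24] -> [-41, -47, 2, 4, -28] -> [4, 2, -28, -41, -47] -> [-3, -5, -35, -48, -54]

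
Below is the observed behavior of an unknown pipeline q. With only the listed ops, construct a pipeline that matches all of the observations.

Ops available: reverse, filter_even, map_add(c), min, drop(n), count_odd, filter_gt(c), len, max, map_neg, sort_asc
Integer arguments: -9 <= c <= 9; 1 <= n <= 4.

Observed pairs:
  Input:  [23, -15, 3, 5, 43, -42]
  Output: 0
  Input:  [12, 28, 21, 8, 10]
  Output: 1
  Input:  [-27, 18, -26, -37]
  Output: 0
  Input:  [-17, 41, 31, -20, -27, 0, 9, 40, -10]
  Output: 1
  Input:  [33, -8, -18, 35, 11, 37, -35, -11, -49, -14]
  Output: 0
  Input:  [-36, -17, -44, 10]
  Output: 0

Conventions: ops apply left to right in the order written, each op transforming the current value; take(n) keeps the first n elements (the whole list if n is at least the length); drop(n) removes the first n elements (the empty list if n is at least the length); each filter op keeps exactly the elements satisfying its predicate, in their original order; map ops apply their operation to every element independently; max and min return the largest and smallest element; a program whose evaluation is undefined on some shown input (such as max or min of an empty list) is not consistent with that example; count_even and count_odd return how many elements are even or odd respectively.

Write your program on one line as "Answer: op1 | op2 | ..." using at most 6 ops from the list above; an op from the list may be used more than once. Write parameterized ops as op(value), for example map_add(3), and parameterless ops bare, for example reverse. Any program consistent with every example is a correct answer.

drop(4) | sort_asc | filter_gt(0) | map_add(-1) | count_odd

Check, running the answer program on each example:
  [23, -15, 3, 5, 43, -42] -> [43, -42] -> [-42, 43] -> [43] -> [42] -> 0
  [12, 28, 21, 8, 10] -> [10] -> [10] -> [10] -> [9] -> 1
  [-27, 18, -26, -37] -> [] -> [] -> [] -> [] -> 0
  [-17, 41, 31, -20, -27, 0, 9, 40, -10] -> [-27, 0, 9, 40, -10] -> [-27, -10, 0, 9, 40] -> [9, 40] -> [8, 39] -> 1
  [33, -8, -18, 35, 11, 37, -35, -11, -49, -14] -> [11, 37, -35, -11, -49, -14] -> [-49, -35, -14, -11, 11, 37] -> [11, 37] -> [10, 36] -> 0
  [-36, -17, -44, 10] -> [] -> [] -> [] -> [] -> 0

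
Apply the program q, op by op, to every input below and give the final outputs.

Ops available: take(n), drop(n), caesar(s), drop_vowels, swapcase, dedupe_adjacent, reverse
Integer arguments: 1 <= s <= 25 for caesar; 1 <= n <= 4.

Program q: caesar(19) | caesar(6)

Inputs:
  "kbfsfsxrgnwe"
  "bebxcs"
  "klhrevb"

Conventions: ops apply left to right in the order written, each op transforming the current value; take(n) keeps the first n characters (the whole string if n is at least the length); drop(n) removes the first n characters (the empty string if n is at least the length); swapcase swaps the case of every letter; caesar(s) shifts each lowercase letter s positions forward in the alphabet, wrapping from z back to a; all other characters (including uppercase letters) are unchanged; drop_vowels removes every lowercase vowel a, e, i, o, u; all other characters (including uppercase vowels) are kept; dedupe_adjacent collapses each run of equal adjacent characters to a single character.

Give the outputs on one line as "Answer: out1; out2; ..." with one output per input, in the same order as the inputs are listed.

Execution, op by op:
  "kbfsfsxrgnwe" -> "duylylqkzgpx" -> "jaererwqfmvd"
  "bebxcs" -> "uxuqvl" -> "adawbr"
  "klhrevb" -> "deakxou" -> "jkgqdua"

"jaererwqfmvd"; "adawbr"; "jkgqdua"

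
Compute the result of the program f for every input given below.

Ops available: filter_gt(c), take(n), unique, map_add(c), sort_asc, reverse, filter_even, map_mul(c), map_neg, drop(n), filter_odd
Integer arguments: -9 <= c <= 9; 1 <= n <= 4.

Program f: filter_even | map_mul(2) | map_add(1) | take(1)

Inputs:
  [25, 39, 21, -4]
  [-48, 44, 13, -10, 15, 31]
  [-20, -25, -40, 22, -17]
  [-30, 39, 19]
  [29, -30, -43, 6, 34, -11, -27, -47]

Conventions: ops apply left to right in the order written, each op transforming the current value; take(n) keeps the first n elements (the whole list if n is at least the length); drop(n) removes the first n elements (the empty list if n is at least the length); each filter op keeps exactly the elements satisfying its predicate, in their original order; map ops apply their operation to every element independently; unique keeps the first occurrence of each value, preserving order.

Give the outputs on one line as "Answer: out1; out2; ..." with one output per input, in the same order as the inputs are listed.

Execution, op by op:
  [25, 39, 21, -4] -> [-4] -> [-8] -> [-7] -> [-7]
  [-48, 44, 13, -10, 15, 31] -> [-48, 44, -10] -> [-96, 88, -20] -> [-95, 89, -19] -> [-95]
  [-20, -25, -40, 22, -17] -> [-20, -40, 22] -> [-40, -80, 44] -> [-39, -79, 45] -> [-39]
  [-30, 39, 19] -> [-30] -> [-60] -> [-59] -> [-59]
  [29, -30, -43, 6, 34, -11, -27, -47] -> [-30, 6, 34] -> [-60, 12, 68] -> [-59, 13, 69] -> [-59]

[-7]; [-95]; [-39]; [-59]; [-59]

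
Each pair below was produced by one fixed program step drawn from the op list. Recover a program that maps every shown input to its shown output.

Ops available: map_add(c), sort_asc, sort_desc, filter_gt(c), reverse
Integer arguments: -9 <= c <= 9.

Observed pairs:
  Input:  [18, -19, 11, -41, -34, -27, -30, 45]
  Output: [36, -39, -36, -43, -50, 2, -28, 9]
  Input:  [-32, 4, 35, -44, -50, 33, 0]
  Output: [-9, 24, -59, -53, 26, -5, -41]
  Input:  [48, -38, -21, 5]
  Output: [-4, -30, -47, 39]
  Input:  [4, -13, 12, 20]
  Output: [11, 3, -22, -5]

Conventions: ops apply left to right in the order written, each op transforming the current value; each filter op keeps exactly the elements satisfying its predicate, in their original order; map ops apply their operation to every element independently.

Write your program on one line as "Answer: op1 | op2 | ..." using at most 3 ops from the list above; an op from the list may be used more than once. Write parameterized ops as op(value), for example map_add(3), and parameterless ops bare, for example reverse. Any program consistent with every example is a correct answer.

map_add(-9) | reverse

Check, running the answer program on each example:
  [18, -19, 11, -41, -34, -27, -30, 45] -> [9, -28, 2, -50, -43, -36, -39, 36] -> [36, -39, -36, -43, -50, 2, -28, 9]
  [-32, 4, 35, -44, -50, 33, 0] -> [-41, -5, 26, -53, -59, 24, -9] -> [-9, 24, -59, -53, 26, -5, -41]
  [48, -38, -21, 5] -> [39, -47, -30, -4] -> [-4, -30, -47, 39]
  [4, -13, 12, 20] -> [-5, -22, 3, 11] -> [11, 3, -22, -5]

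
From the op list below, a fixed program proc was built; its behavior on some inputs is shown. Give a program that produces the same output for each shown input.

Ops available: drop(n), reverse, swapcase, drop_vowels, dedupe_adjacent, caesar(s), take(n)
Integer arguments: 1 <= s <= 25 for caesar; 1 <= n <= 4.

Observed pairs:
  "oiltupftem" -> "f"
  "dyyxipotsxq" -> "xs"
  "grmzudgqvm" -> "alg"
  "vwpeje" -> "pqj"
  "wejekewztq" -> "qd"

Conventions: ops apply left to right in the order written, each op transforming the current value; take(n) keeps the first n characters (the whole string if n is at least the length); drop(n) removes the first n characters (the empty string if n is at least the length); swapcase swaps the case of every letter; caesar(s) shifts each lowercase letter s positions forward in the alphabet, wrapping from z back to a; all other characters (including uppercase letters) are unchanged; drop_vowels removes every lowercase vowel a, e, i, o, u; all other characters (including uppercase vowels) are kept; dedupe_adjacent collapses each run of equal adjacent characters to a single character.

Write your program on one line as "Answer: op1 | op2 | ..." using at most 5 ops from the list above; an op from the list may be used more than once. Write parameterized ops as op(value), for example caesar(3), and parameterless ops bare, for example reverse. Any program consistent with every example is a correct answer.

take(3) | dedupe_adjacent | drop_vowels | caesar(20)

Check, running the answer program on each example:
  "oiltupftem" -> "oil" -> "oil" -> "l" -> "f"
  "dyyxipotsxq" -> "dyy" -> "dy" -> "dy" -> "xs"
  "grmzudgqvm" -> "grm" -> "grm" -> "grm" -> "alg"
  "vwpeje" -> "vwp" -> "vwp" -> "vwp" -> "pqj"
  "wejekewztq" -> "wej" -> "wej" -> "wj" -> "qd"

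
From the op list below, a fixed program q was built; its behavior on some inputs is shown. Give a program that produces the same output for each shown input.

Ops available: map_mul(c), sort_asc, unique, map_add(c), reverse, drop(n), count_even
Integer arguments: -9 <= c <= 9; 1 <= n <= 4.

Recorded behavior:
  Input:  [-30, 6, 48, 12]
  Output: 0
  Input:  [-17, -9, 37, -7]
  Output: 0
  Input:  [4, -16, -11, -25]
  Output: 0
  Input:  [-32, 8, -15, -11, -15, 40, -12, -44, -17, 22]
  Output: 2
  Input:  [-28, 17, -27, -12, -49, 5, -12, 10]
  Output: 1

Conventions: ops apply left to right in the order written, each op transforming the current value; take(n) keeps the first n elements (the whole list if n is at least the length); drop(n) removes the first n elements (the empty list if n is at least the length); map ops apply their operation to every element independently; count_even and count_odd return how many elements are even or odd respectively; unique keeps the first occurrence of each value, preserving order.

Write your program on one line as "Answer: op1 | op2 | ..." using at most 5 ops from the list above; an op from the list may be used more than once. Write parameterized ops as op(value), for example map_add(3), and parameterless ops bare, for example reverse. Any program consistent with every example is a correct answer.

unique | drop(3) | drop(3) | count_even

Check, running the answer program on each example:
  [-30, 6, 48, 12] -> [-30, 6, 48, 12] -> [12] -> [] -> 0
  [-17, -9, 37, -7] -> [-17, -9, 37, -7] -> [-7] -> [] -> 0
  [4, -16, -11, -25] -> [4, -16, -11, -25] -> [-25] -> [] -> 0
  [-32, 8, -15, -11, -15, 40, -12, -44, -17, 22] -> [-32, 8, -15, -11, 40, -12, -44, -17, 22] -> [-11, 40, -12, -44, -17, 22] -> [-44, -17, 22] -> 2
  [-28, 17, -27, -12, -49, 5, -12, 10] -> [-28, 17, -27, -12, -49, 5, 10] -> [-12, -49, 5, 10] -> [10] -> 1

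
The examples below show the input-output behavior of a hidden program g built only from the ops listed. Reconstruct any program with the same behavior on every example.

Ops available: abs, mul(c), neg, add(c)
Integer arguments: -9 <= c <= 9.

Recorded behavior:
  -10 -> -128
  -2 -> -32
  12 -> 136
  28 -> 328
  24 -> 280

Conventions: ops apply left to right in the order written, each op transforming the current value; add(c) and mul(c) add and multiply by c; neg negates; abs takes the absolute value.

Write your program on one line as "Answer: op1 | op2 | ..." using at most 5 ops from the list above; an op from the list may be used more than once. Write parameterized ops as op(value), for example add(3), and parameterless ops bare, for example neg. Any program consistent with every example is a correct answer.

add(-3) | mul(3) | add(7) | mul(4)

Check, running the answer program on each example:
  -10 -> -13 -> -39 -> -32 -> -128
  -2 -> -5 -> -15 -> -8 -> -32
  12 -> 9 -> 27 -> 34 -> 136
  28 -> 25 -> 75 -> 82 -> 328
  24 -> 21 -> 63 -> 70 -> 280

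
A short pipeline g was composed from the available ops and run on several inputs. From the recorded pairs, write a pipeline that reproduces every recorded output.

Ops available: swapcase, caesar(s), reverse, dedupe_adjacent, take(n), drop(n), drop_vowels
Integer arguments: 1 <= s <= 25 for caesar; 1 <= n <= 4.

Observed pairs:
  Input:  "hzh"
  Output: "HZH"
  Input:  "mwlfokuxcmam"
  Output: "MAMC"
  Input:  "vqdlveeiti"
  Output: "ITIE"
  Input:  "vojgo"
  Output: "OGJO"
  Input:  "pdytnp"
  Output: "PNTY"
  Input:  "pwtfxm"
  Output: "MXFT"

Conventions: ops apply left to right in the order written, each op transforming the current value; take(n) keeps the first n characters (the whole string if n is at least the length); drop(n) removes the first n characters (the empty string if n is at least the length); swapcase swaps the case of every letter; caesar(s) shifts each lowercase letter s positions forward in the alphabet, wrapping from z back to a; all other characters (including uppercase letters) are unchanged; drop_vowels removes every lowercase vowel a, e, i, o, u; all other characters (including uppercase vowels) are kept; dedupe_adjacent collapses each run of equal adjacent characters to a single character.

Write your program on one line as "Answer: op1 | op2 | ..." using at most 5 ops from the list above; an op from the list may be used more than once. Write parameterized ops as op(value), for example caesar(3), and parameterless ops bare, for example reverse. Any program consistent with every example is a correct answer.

dedupe_adjacent | reverse | swapcase | take(4)

Check, running the answer program on each example:
  "hzh" -> "hzh" -> "hzh" -> "HZH" -> "HZH"
  "mwlfokuxcmam" -> "mwlfokuxcmam" -> "mamcxukoflwm" -> "MAMCXUKOFLWM" -> "MAMC"
  "vqdlveeiti" -> "vqdlveiti" -> "itievldqv" -> "ITIEVLDQV" -> "ITIE"
  "vojgo" -> "vojgo" -> "ogjov" -> "OGJOV" -> "OGJO"
  "pdytnp" -> "pdytnp" -> "pntydp" -> "PNTYDP" -> "PNTY"
  "pwtfxm" -> "pwtfxm" -> "mxftwp" -> "MXFTWP" -> "MXFT"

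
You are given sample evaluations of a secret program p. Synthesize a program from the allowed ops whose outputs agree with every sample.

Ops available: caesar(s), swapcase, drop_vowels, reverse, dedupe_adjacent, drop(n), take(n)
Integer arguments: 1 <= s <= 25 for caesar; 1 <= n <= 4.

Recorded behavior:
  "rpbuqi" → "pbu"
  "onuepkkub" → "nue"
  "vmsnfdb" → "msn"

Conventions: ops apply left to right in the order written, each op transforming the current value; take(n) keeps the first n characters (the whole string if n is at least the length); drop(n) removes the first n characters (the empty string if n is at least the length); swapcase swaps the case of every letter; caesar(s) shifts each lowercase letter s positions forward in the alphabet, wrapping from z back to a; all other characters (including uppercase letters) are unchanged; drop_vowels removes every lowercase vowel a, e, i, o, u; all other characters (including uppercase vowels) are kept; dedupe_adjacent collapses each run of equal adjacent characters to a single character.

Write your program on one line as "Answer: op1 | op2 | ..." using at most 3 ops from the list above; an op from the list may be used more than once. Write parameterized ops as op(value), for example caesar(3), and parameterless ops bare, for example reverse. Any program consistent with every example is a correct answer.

dedupe_adjacent | take(4) | drop(1)

Check, running the answer program on each example:
  "rpbuqi" -> "rpbuqi" -> "rpbu" -> "pbu"
  "onuepkkub" -> "onuepkub" -> "onue" -> "nue"
  "vmsnfdb" -> "vmsnfdb" -> "vmsn" -> "msn"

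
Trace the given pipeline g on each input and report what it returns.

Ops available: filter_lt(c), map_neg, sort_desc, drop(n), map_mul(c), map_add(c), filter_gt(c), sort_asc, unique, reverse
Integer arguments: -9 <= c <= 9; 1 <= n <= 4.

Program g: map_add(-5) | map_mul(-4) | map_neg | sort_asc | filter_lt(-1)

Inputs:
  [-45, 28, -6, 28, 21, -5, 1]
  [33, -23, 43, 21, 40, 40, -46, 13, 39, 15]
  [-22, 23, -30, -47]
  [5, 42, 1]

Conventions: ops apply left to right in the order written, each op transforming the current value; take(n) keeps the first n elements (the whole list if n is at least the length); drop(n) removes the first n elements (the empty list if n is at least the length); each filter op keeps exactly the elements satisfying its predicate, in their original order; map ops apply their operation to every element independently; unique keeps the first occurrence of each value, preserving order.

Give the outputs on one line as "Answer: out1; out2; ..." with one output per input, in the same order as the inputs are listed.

Execution, op by op:
  [-45, 28, -6, 28, 21, -5, 1] -> [-50, 23, -11, 23, 16, -10, -4] -> [200, -92, 44, -92, -64, 40, 16] -> [-200, 92, -44, 92, 64, -40, -16] -> [-200, -44, -40, -16, 64, 92, 92] -> [-200, -44, -40, -16]
  [33, -23, 43, 21, 40, 40, -46, 13, 39, 15] -> [28, -28, 38, 16, 35, 35, -51, 8, 34, 10] -> [-112, 112, -152, -64, -140, -140, 204, -32, -136, -40] -> [112, -112, 152, 64, 140, 140, -204, 32, 136, 40] -> [-204, -112, 32, 40, 64, 112, 136, 140, 140, 152] -> [-204, -112]
  [-22, 23, -30, -47] -> [-27, 18, -35, -52] -> [108, -72, 140, 208] -> [-108, 72, -140, -208] -> [-208, -140, -108, 72] -> [-208, -140, -108]
  [5, 42, 1] -> [0, 37, -4] -> [0, -148, 16] -> [0, 148, -16] -> [-16, 0, 148] -> [-16]

[-200, -44, -40, -16]; [-204, -112]; [-208, -140, -108]; [-16]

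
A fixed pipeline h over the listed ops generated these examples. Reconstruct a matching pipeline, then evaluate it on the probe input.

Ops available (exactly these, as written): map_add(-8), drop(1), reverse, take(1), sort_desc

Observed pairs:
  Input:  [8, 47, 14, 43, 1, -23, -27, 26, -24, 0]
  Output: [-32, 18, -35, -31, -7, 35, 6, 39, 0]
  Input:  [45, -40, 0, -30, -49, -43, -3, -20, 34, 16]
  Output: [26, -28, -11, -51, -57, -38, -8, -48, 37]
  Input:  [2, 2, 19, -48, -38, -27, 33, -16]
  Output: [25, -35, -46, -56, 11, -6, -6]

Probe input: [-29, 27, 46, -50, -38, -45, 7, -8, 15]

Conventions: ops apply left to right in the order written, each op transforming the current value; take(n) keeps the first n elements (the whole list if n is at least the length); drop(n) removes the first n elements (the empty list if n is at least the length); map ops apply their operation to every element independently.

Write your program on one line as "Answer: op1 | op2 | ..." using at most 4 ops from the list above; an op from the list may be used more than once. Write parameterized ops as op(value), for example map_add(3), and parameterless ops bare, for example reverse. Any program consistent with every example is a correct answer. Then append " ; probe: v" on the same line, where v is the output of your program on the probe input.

reverse | drop(1) | map_add(-8) ; probe: [-16, -1, -53, -46, -58, 38, 19, -37]

Check, running the answer program on each example:
  [8, 47, 14, 43, 1, -23, -27, 26, -24, 0] -> [0, -24, 26, -27, -23, 1, 43, 14, 47, 8] -> [-24, 26, -27, -23, 1, 43, 14, 47, 8] -> [-32, 18, -35, -31, -7, 35, 6, 39, 0]
  [45, -40, 0, -30, -49, -43, -3, -20, 34, 16] -> [16, 34, -20, -3, -43, -49, -30, 0, -40, 45] -> [34, -20, -3, -43, -49, -30, 0, -40, 45] -> [26, -28, -11, -51, -57, -38, -8, -48, 37]
  [2, 2, 19, -48, -38, -27, 33, -16] -> [-16, 33, -27, -38, -48, 19, 2, 2] -> [33, -27, -38, -48, 19, 2, 2] -> [25, -35, -46, -56, 11, -6, -6]
  probe: [-29, 27, 46, -50, -38, -45, 7, -8, 15] -> [15, -8, 7, -45, -38, -50, 46, 27, -29] -> [-8, 7, -45, -38, -50, 46, 27, -29] -> [-16, -1, -53, -46, -58, 38, 19, -37]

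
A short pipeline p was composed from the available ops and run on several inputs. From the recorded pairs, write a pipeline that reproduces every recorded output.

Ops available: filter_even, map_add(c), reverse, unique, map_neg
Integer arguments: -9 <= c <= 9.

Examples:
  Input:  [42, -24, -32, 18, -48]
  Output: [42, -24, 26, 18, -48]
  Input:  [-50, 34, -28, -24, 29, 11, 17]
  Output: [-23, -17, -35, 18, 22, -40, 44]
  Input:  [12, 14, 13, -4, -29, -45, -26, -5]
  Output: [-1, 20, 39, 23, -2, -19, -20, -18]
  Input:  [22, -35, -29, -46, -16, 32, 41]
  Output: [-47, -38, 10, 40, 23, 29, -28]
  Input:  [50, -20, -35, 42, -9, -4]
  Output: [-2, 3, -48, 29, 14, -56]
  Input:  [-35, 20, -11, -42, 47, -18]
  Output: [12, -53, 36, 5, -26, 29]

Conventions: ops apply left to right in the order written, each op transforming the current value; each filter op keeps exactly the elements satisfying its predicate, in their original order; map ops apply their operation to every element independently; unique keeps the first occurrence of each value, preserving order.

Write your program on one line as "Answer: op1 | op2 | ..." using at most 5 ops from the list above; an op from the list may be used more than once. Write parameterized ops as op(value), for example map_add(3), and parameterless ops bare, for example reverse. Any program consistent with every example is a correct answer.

reverse | map_add(7) | map_neg | map_add(1)

Check, running the answer program on each example:
  [42, -24, -32, 18, -48] -> [-48, 18, -32, -24, 42] -> [-41, 25, -25, -17, 49] -> [41, -25, 25, 17, -49] -> [42, -24, 26, 18, -48]
  [-50, 34, -28, -24, 29, 11, 17] -> [17, 11, 29, -24, -28, 34, -50] -> [24, 18, 36, -17, -21, 41, -43] -> [-24, -18, -36, 17, 21, -41, 43] -> [-23, -17, -35, 18, 22, -40, 44]
  [12, 14, 13, -4, -29, -45, -26, -5] -> [-5, -26, -45, -29, -4, 13, 14, 12] -> [2, -19, -38, -22, 3, 20, 21, 19] -> [-2, 19, 38, 22, -3, -20, -21, -19] -> [-1, 20, 39, 23, -2, -19, -20, -18]
  [22, -35, -29, -46, -16, 32, 41] -> [41, 32, -16, -46, -29, -35, 22] -> [48, 39, -9, -39, -22, -28, 29] -> [-48, -39, 9, 39, 22, 28, -29] -> [-47, -38, 10, 40, 23, 29, -28]
  [50, -20, -35, 42, -9, -4] -> [-4, -9, 42, -35, -20, 50] -> [3, -2, 49, -28, -13, 57] -> [-3, 2, -49, 28, 13, -57] -> [-2, 3, -48, 29, 14, -56]
  [-35, 20, -11, -42, 47, -18] -> [-18, 47, -42, -11, 20, -35] -> [-11, 54, -35, -4, 27, -28] -> [11, -54, 35, 4, -27, 28] -> [12, -53, 36, 5, -26, 29]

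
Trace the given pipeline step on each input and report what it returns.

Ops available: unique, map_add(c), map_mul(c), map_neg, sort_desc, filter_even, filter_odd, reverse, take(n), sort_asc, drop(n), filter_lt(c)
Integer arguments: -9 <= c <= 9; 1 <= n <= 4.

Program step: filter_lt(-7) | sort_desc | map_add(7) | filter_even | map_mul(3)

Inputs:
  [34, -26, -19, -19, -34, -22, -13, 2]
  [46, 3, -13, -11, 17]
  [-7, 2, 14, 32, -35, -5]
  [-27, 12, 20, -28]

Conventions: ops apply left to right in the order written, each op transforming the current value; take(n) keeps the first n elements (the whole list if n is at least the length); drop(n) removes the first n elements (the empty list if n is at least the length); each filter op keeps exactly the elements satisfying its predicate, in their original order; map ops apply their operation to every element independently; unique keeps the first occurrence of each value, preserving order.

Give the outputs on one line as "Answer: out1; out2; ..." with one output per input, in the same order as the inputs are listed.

[-18, -36, -36]; [-12, -18]; [-84]; [-60]

Execution, op by op:
  [34, -26, -19, -19, -34, -22, -13, 2] -> [-26, -19, -19, -34, -22, -13] -> [-13, -19, -19, -22, -26, -34] -> [-6, -12, -12, -15, -19, -27] -> [-6, -12, -12] -> [-18, -36, -36]
  [46, 3, -13, -11, 17] -> [-13, -11] -> [-11, -13] -> [-4, -6] -> [-4, -6] -> [-12, -18]
  [-7, 2, 14, 32, -35, -5] -> [-35] -> [-35] -> [-28] -> [-28] -> [-84]
  [-27, 12, 20, -28] -> [-27, -28] -> [-27, -28] -> [-20, -21] -> [-20] -> [-60]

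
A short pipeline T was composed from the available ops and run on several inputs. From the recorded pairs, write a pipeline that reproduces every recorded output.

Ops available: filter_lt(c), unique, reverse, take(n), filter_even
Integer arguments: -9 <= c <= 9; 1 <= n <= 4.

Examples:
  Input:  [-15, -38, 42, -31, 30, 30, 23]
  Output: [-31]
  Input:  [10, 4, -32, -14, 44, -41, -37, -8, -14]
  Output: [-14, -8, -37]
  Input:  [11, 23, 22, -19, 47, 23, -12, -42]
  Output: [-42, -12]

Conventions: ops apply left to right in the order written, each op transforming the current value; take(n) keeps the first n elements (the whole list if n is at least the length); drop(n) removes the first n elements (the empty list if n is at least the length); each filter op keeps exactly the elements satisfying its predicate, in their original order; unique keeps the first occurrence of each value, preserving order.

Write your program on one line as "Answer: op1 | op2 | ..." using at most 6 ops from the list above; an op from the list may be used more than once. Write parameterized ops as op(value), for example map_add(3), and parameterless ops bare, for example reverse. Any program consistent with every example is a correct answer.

reverse | take(4) | unique | take(3) | filter_lt(-4)

Check, running the answer program on each example:
  [-15, -38, 42, -31, 30, 30, 23] -> [23, 30, 30, -31, 42, -38, -15] -> [23, 30, 30, -31] -> [23, 30, -31] -> [23, 30, -31] -> [-31]
  [10, 4, -32, -14, 44, -41, -37, -8, -14] -> [-14, -8, -37, -41, 44, -14, -32, 4, 10] -> [-14, -8, -37, -41] -> [-14, -8, -37, -41] -> [-14, -8, -37] -> [-14, -8, -37]
  [11, 23, 22, -19, 47, 23, -12, -42] -> [-42, -12, 23, 47, -19, 22, 23, 11] -> [-42, -12, 23, 47] -> [-42, -12, 23, 47] -> [-42, -12, 23] -> [-42, -12]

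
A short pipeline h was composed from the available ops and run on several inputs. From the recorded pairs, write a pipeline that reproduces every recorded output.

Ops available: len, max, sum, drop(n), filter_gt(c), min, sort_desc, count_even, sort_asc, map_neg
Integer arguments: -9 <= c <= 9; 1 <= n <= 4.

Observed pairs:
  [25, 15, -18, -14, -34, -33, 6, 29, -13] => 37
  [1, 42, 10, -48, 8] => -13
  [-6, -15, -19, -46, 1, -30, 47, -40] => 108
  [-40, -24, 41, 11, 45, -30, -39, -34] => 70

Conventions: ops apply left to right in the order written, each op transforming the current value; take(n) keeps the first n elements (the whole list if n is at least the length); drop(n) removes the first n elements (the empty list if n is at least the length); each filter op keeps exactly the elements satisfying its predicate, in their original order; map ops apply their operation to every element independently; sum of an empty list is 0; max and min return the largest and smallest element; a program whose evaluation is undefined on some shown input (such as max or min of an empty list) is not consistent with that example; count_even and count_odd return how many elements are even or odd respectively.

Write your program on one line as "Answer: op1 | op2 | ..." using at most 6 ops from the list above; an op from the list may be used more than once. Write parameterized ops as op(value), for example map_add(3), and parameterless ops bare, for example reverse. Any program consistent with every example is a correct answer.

map_neg | sort_asc | map_neg | sort_asc | map_neg | sum

Check, running the answer program on each example:
  [25, 15, -18, -14, -34, -33, 6, 29, -13] -> [-25, -15, 18, 14, 34, 33, -6, -29, 13] -> [-29, -25, -15, -6, 13, 14, 18, 33, 34] -> [29, 25, 15, 6, -13, -14, -18, -33, -34] -> [-34, -33, -18, -14, -13, 6, 15, 25, 29] -> [34, 33, 18, 14, 13, -6, -15, -25, -29] -> 37
  [1, 42, 10, -48, 8] -> [-1, -42, -10, 48, -8] -> [-42, -10, -8, -1, 48] -> [42, 10, 8, 1, -48] -> [-48, 1, 8, 10, 42] -> [48, -1, -8, -10, -42] -> -13
  [-6, -15, -19, -46, 1, -30, 47, -40] -> [6, 15, 19, 46, -1, 30, -47, 40] -> [-47, -1, 6, 15, 19, 30, 40, 46] -> [47, 1, -6, -15, -19, -30, -40, -46] -> [-46, -40, -30, -19, -15, -6, 1, 47] -> [46, 40, 30, 19, 15, 6, -1, -47] -> 108
  [-40, -24, 41, 11, 45, -30, -39, -34] -> [40, 24, -41, -11, -45, 30, 39, 34] -> [-45, -41, -11, 24, 30, 34, 39, 40] -> [45, 41, 11, -24, -30, -34, -39, -40] -> [-40, -39, -34, -30, -24, 11, 41, 45] -> [40, 39, 34, 30, 24, -11, -41, -45] -> 70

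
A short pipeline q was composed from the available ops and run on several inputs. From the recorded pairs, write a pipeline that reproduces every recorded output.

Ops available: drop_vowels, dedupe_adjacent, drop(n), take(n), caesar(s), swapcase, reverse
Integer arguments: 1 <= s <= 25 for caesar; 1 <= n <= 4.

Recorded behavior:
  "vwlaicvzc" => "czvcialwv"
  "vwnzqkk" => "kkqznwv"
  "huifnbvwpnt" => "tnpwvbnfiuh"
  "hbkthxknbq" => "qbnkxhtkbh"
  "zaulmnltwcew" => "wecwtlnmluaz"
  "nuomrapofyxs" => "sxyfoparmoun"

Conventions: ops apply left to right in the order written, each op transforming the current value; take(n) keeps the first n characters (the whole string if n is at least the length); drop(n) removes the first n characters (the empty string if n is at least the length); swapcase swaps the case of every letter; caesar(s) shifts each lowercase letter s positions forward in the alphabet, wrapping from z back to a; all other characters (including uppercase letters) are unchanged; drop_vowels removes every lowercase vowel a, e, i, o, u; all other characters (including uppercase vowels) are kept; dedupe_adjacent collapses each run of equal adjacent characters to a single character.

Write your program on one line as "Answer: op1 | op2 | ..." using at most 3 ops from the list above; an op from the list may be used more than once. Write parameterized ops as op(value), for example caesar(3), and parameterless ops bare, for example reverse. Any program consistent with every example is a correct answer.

swapcase | reverse | swapcase

Check, running the answer program on each example:
  "vwlaicvzc" -> "VWLAICVZC" -> "CZVCIALWV" -> "czvcialwv"
  "vwnzqkk" -> "VWNZQKK" -> "KKQZNWV" -> "kkqznwv"
  "huifnbvwpnt" -> "HUIFNBVWPNT" -> "TNPWVBNFIUH" -> "tnpwvbnfiuh"
  "hbkthxknbq" -> "HBKTHXKNBQ" -> "QBNKXHTKBH" -> "qbnkxhtkbh"
  "zaulmnltwcew" -> "ZAULMNLTWCEW" -> "WECWTLNMLUAZ" -> "wecwtlnmluaz"
  "nuomrapofyxs" -> "NUOMRAPOFYXS" -> "SXYFOPARMOUN" -> "sxyfoparmoun"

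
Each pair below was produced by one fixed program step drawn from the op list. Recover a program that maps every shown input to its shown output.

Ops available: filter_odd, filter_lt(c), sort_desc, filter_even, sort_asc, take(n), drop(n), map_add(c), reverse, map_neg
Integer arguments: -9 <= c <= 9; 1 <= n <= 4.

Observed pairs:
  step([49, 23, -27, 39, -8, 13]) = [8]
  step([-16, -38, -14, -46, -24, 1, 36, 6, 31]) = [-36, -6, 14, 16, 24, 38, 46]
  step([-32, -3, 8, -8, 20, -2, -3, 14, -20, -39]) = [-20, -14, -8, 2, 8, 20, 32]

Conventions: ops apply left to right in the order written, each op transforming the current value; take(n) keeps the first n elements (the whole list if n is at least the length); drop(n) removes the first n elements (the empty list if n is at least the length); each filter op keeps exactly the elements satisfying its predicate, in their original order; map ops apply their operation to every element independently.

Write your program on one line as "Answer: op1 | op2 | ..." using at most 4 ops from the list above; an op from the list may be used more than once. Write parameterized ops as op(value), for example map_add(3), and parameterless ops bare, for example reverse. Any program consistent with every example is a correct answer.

filter_even | sort_asc | map_neg | reverse

Check, running the answer program on each example:
  [49, 23, -27, 39, -8, 13] -> [-8] -> [-8] -> [8] -> [8]
  [-16, -38, -14, -46, -24, 1, 36, 6, 31] -> [-16, -38, -14, -46, -24, 36, 6] -> [-46, -38, -24, -16, -14, 6, 36] -> [46, 38, 24, 16, 14, -6, -36] -> [-36, -6, 14, 16, 24, 38, 46]
  [-32, -3, 8, -8, 20, -2, -3, 14, -20, -39] -> [-32, 8, -8, 20, -2, 14, -20] -> [-32, -20, -8, -2, 8, 14, 20] -> [32, 20, 8, 2, -8, -14, -20] -> [-20, -14, -8, 2, 8, 20, 32]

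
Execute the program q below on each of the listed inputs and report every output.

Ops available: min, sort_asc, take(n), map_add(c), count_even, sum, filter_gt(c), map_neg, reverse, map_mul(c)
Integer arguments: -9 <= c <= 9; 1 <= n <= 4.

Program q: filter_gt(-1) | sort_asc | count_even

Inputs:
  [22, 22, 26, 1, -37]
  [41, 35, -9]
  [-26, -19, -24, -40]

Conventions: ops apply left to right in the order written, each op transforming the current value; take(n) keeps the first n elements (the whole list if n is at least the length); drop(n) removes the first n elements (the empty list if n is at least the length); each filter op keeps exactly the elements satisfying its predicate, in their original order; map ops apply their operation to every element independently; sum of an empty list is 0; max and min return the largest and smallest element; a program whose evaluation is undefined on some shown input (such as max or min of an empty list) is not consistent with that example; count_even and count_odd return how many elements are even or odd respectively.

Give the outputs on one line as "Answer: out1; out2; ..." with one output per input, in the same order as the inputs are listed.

Execution, op by op:
  [22, 22, 26, 1, -37] -> [22, 22, 26, 1] -> [1, 22, 22, 26] -> 3
  [41, 35, -9] -> [41, 35] -> [35, 41] -> 0
  [-26, -19, -24, -40] -> [] -> [] -> 0

3; 0; 0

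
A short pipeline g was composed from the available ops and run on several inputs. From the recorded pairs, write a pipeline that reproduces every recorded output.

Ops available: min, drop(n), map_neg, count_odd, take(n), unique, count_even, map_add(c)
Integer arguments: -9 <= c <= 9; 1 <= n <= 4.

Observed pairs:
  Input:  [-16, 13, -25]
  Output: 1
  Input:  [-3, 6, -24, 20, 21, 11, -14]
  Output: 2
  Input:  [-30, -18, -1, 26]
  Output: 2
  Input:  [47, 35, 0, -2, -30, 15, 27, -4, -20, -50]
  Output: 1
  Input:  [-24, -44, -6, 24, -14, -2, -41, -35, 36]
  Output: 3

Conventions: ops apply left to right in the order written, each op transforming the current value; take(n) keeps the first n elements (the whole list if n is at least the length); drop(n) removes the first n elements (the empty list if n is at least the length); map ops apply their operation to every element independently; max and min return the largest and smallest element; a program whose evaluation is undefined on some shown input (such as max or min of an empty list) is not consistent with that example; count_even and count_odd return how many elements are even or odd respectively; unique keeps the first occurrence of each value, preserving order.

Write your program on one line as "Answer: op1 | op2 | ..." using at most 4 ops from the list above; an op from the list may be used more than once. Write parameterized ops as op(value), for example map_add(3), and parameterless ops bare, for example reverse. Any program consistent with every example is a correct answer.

map_neg | take(3) | map_add(6) | count_even

Check, running the answer program on each example:
  [-16, 13, -25] -> [16, -13, 25] -> [16, -13, 25] -> [22, -7, 31] -> 1
  [-3, 6, -24, 20, 21, 11, -14] -> [3, -6, 24, -20, -21, -11, 14] -> [3, -6, 24] -> [9, 0, 30] -> 2
  [-30, -18, -1, 26] -> [30, 18, 1, -26] -> [30, 18, 1] -> [36, 24, 7] -> 2
  [47, 35, 0, -2, -30, 15, 27, -4, -20, -50] -> [-47, -35, 0, 2, 30, -15, -27, 4, 20, 50] -> [-47, -35, 0] -> [-41, -29, 6] -> 1
  [-24, -44, -6, 24, -14, -2, -41, -35, 36] -> [24, 44, 6, -24, 14, 2, 41, 35, -36] -> [24, 44, 6] -> [30, 50, 12] -> 3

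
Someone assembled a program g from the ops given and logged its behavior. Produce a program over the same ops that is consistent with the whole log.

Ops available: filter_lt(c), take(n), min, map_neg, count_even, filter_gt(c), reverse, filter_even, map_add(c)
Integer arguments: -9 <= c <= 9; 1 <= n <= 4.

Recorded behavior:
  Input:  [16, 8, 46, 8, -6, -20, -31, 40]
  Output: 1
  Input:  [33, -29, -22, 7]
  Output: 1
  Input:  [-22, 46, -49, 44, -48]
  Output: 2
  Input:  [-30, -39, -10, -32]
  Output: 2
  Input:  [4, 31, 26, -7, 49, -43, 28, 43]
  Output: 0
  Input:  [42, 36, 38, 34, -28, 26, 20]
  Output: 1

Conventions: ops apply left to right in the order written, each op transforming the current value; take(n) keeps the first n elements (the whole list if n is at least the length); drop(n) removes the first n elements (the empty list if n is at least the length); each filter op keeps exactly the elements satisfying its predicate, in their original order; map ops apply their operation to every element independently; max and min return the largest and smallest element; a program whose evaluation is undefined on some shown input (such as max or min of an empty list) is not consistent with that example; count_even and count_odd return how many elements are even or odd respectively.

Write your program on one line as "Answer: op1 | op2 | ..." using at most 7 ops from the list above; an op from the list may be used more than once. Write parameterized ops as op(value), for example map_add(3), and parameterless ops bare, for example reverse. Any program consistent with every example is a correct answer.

filter_lt(-5) | take(3) | filter_lt(-7) | reverse | map_add(-4) | count_even

Check, running the answer program on each example:
  [16, 8, 46, 8, -6, -20, -31, 40] -> [-6, -20, -31] -> [-6, -20, -31] -> [-20, -31] -> [-31, -20] -> [-35, -24] -> 1
  [33, -29, -22, 7] -> [-29, -22] -> [-29, -22] -> [-29, -22] -> [-22, -29] -> [-26, -33] -> 1
  [-22, 46, -49, 44, -48] -> [-22, -49, -48] -> [-22, -49, -48] -> [-22, -49, -48] -> [-48, -49, -22] -> [-52, -53, -26] -> 2
  [-30, -39, -10, -32] -> [-30, -39, -10, -32] -> [-30, -39, -10] -> [-30, -39, -10] -> [-10, -39, -30] -> [-14, -43, -34] -> 2
  [4, 31, 26, -7, 49, -43, 28, 43] -> [-7, -43] -> [-7, -43] -> [-43] -> [-43] -> [-47] -> 0
  [42, 36, 38, 34, -28, 26, 20] -> [-28] -> [-28] -> [-28] -> [-28] -> [-32] -> 1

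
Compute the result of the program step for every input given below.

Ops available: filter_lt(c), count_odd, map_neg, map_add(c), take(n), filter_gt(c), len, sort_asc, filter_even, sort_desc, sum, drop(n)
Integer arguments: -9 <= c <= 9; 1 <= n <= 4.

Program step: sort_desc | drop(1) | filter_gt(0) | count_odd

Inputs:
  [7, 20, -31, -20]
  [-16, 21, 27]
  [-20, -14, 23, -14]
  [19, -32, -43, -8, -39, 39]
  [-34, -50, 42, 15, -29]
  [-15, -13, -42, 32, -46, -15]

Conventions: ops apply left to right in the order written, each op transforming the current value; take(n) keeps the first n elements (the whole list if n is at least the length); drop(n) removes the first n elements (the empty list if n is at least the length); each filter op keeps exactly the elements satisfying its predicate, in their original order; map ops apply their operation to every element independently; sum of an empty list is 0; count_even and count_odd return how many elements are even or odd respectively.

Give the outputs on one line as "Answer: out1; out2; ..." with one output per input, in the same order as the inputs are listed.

Execution, op by op:
  [7, 20, -31, -20] -> [20, 7, -20, -31] -> [7, -20, -31] -> [7] -> 1
  [-16, 21, 27] -> [27, 21, -16] -> [21, -16] -> [21] -> 1
  [-20, -14, 23, -14] -> [23, -14, -14, -20] -> [-14, -14, -20] -> [] -> 0
  [19, -32, -43, -8, -39, 39] -> [39, 19, -8, -32, -39, -43] -> [19, -8, -32, -39, -43] -> [19] -> 1
  [-34, -50, 42, 15, -29] -> [42, 15, -29, -34, -50] -> [15, -29, -34, -50] -> [15] -> 1
  [-15, -13, -42, 32, -46, -15] -> [32, -13, -15, -15, -42, -46] -> [-13, -15, -15, -42, -46] -> [] -> 0

1; 1; 0; 1; 1; 0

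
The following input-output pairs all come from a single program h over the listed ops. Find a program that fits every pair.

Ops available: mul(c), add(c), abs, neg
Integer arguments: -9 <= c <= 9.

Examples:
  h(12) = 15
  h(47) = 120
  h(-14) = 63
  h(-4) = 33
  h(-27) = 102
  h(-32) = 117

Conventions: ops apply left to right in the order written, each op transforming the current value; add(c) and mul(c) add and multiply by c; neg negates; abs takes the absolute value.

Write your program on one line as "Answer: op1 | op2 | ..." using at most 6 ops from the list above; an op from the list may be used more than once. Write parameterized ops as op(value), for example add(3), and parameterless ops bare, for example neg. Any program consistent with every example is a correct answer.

add(-1) | add(-9) | add(3) | neg | abs | mul(3)

Check, running the answer program on each example:
  12 -> 11 -> 2 -> 5 -> -5 -> 5 -> 15
  47 -> 46 -> 37 -> 40 -> -40 -> 40 -> 120
  -14 -> -15 -> -24 -> -21 -> 21 -> 21 -> 63
  -4 -> -5 -> -14 -> -11 -> 11 -> 11 -> 33
  -27 -> -28 -> -37 -> -34 -> 34 -> 34 -> 102
  -32 -> -33 -> -42 -> -39 -> 39 -> 39 -> 117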